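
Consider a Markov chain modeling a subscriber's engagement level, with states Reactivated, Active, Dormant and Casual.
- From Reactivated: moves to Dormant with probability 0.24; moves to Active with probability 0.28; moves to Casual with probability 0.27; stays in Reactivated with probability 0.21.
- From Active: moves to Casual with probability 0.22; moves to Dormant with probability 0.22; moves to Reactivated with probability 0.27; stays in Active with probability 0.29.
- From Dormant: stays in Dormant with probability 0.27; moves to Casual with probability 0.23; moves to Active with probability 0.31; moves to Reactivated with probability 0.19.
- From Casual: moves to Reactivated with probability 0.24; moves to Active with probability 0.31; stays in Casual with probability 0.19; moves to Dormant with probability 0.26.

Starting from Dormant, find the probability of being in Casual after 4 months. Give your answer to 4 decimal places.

Propagate the distribution vector 4 months from Dormant.
After 0 months: (0.0000, 0.0000, 1.0000, 0.0000)
After 1 month: (0.1900, 0.3100, 0.2700, 0.2300)
After 2 months: (0.2301, 0.2981, 0.2465, 0.2253)
After 3 months: (0.2297, 0.2971, 0.2459, 0.2272)
After 4 months: (0.2297, 0.2972, 0.2460, 0.2271)
P(in Casual after 4 months) = 0.2271

0.2271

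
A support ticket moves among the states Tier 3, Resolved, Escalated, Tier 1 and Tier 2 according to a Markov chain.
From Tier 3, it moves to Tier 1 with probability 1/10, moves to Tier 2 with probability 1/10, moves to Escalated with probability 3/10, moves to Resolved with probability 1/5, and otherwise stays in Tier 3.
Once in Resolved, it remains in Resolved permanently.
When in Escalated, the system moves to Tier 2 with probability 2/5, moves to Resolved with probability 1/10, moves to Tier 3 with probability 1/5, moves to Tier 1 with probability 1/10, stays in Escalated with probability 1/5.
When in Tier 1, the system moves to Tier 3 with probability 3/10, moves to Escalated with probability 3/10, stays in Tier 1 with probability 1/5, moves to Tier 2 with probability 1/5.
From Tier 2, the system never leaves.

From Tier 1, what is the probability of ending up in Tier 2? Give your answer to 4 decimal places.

Let h(s) be the probability of absorption at Tier 2 starting from transient state s. Then h(Tier 2) = 1 and h(Resolved) = 0. By first-step analysis:
h(Tier 3) = 0.3·h(Tier 3) + 0.2·0 + 0.3·h(Escalated) + 0.1·h(Tier 1) + 0.1·1
h(Escalated) = 0.2·h(Tier 3) + 0.1·0 + 0.2·h(Escalated) + 0.1·h(Tier 1) + 0.4·1
h(Tier 1) = 0.3·h(Tier 3) + 0.3·h(Escalated) + 0.2·h(Tier 1) + 0.2·1
Solving: h(Tier 3) = 0.5618, h(Escalated) = 0.7324, h(Tier 1) = 0.7353.
Starting from Tier 1, the probability is 0.7353.

0.7353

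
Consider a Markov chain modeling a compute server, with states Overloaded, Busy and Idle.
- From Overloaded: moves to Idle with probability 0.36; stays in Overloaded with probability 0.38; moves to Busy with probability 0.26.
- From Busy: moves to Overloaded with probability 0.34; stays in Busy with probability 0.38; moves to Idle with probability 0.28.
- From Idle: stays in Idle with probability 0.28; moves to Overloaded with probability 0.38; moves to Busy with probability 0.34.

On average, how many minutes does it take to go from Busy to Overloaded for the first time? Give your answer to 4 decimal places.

2.8474

Let t(s) be the expected number of minutes to first reach Overloaded from state s, with t(Overloaded) = 0. Conditioning on the first minute:
t(Busy) = 1 + 0.38·t(Busy) + 0.28·t(Idle)
t(Idle) = 1 + 0.34·t(Busy) + 0.28·t(Idle)
Solving: t(Busy) = 2.8474, t(Idle) = 2.7335.
Expected minutes from Busy to Overloaded: 2.8474.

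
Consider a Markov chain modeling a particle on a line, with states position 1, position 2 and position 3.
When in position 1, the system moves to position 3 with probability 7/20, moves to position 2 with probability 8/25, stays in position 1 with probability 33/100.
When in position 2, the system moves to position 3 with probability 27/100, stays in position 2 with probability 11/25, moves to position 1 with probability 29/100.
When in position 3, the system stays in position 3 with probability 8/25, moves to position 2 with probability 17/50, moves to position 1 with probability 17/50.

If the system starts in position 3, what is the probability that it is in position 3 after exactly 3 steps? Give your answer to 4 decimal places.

Propagate the distribution vector 3 steps from position 3.
After 0 steps: (0.0000, 0.0000, 1.0000)
After 1 step: (0.3400, 0.3400, 0.3200)
After 2 steps: (0.3196, 0.3672, 0.3132)
After 3 steps: (0.3184, 0.3703, 0.3112)
P(in position 3 after 3 steps) = 0.3112

0.3112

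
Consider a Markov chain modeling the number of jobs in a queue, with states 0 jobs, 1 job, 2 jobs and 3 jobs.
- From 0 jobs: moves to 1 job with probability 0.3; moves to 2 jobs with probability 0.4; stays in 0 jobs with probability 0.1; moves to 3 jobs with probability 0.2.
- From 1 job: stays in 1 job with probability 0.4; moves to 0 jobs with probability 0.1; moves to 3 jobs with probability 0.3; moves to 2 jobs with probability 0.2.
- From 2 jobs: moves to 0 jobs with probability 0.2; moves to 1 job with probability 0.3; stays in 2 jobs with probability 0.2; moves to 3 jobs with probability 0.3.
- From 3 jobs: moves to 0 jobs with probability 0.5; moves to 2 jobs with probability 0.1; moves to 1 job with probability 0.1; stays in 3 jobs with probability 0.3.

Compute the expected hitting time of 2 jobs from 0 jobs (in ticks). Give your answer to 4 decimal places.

3.7220

Let t(s) be the expected number of ticks to first reach 2 jobs from state s, with t(2 jobs) = 0. Conditioning on the first tick:
t(0 jobs) = 1 + 0.1·t(0 jobs) + 0.3·t(1 job) + 0.2·t(3 jobs)
t(1 job) = 1 + 0.1·t(0 jobs) + 0.4·t(1 job) + 0.3·t(3 jobs)
t(3 jobs) = 1 + 0.5·t(0 jobs) + 0.1·t(1 job) + 0.3·t(3 jobs)
Solving: t(0 jobs) = 3.7220, t(1 job) = 4.6637, t(3 jobs) = 4.7534.
Expected ticks from 0 jobs to 2 jobs: 3.7220.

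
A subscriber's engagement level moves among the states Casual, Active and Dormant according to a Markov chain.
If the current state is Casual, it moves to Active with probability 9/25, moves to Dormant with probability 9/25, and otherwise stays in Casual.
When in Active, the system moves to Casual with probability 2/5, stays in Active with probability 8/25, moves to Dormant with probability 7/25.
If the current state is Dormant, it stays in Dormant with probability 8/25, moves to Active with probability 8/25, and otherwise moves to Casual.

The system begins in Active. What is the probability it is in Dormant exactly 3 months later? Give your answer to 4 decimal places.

0.3202

Propagate the distribution vector 3 months from Active.
After 0 months: (0.0000, 1.0000, 0.0000)
After 1 month: (0.4000, 0.3200, 0.2800)
After 2 months: (0.3408, 0.3360, 0.3232)
After 3 months: (0.3462, 0.3336, 0.3202)
P(in Dormant after 3 months) = 0.3202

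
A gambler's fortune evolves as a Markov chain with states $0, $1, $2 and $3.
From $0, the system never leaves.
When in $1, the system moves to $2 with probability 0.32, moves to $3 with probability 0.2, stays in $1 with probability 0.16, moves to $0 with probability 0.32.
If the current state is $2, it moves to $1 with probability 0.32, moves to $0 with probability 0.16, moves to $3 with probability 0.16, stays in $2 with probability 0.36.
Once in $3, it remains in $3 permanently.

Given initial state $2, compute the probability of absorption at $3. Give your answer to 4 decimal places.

0.4559

Let h(s) be the probability of absorption at $3 starting from transient state s. Then h($3) = 1 and h($0) = 0. By first-step analysis:
h($1) = 0.32·0 + 0.16·h($1) + 0.32·h($2) + 0.2·1
h($2) = 0.16·0 + 0.32·h($1) + 0.36·h($2) + 0.16·1
Solving: h($1) = 0.4118, h($2) = 0.4559.
Starting from $2, the probability is 0.4559.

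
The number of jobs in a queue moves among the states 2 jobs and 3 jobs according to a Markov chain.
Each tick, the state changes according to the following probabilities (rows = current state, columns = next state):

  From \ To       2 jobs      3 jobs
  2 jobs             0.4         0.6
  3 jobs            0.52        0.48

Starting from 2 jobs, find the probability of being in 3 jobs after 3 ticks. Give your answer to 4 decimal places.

Propagate the distribution vector 3 ticks from 2 jobs.
After 0 ticks: (1.0000, 0.0000)
After 1 tick: (0.4000, 0.6000)
After 2 ticks: (0.4720, 0.5280)
After 3 ticks: (0.4634, 0.5366)
P(in 3 jobs after 3 ticks) = 0.5366

0.5366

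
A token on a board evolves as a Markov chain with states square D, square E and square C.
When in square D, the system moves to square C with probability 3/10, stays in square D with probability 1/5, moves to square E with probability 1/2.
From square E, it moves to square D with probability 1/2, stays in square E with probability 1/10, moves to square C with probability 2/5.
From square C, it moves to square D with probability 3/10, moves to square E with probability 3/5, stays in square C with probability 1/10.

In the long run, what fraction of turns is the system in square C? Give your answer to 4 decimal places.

0.2814

Let the stationary distribution be π with π = πP and π_1 + π_2 + π_3 = 1.
π_1 = 0.2·π_1 + 0.5·π_2 + 0.3·π_3
π_2 = 0.5·π_1 + 0.1·π_2 + 0.6·π_3
Solving with the normalization constraint gives π = (0.3413, 0.3772, 0.2814).
So the stationary probability of square C is 0.2814.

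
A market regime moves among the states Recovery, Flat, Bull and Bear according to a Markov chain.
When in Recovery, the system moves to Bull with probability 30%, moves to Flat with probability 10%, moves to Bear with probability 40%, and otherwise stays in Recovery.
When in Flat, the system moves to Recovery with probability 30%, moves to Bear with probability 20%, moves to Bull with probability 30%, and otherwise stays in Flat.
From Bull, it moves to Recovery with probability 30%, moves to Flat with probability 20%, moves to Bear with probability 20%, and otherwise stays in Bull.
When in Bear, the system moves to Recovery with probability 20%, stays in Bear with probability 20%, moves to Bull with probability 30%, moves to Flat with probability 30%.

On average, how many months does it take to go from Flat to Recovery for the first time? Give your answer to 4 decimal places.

3.5714

Let t(s) be the expected number of months to first reach Recovery from state s, with t(Recovery) = 0. Conditioning on the first month:
t(Flat) = 1 + 0.2·t(Flat) + 0.3·t(Bull) + 0.2·t(Bear)
t(Bull) = 1 + 0.2·t(Flat) + 0.3·t(Bull) + 0.2·t(Bear)
t(Bear) = 1 + 0.3·t(Flat) + 0.3·t(Bull) + 0.2·t(Bear)
Solving: t(Flat) = 3.5714, t(Bull) = 3.5714, t(Bear) = 3.9286.
Expected months from Flat to Recovery: 3.5714.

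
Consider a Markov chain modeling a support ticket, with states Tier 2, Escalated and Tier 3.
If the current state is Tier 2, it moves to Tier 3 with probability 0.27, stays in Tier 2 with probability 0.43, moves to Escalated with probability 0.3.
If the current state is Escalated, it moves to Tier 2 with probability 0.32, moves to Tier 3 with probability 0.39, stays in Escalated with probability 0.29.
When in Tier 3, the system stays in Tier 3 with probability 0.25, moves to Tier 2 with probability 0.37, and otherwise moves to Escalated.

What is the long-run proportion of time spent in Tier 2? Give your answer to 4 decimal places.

0.3765

Let the stationary distribution be π with π = πP and π_1 + π_2 + π_3 = 1.
π_1 = 0.43·π_1 + 0.32·π_2 + 0.37·π_3
π_2 = 0.3·π_1 + 0.29·π_2 + 0.38·π_3
Solving with the normalization constraint gives π = (0.3765, 0.3210, 0.3025).
So the stationary probability of Tier 2 is 0.3765.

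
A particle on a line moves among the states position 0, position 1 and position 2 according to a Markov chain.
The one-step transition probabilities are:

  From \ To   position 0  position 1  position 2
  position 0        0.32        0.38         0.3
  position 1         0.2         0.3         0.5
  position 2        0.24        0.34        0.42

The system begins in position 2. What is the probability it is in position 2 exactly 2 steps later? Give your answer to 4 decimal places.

Sum over the intermediate state after 1 step:
P = P(position 2→position 0)·P(position 0→position 2) + P(position 2→position 1)·P(position 1→position 2) + P(position 2→position 2)·P(position 2→position 2)
  = 0.24×0.3 + 0.34×0.5 + 0.42×0.42
  = 0.0720 + 0.1700 + 0.1764 = 0.4184

0.4184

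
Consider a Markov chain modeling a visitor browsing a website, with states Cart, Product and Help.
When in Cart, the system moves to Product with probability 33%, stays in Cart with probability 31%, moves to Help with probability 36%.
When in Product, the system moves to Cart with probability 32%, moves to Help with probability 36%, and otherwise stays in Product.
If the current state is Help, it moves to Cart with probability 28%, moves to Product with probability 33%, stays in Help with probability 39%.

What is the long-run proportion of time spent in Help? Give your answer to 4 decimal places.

0.3711

Let the stationary distribution be π with π = πP and π_1 + π_2 + π_3 = 1.
π_1 = 0.31·π_1 + 0.32·π_2 + 0.28·π_3
π_2 = 0.33·π_1 + 0.32·π_2 + 0.33·π_3
Solving with the normalization constraint gives π = (0.3021, 0.3267, 0.3711).
So the stationary probability of Help is 0.3711.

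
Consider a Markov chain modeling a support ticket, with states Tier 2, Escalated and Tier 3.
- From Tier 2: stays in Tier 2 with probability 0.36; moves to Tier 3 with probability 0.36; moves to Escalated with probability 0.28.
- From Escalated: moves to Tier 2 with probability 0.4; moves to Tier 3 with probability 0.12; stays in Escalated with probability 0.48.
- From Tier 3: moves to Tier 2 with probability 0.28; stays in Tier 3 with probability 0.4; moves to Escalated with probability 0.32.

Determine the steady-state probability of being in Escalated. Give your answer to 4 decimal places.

Let the stationary distribution be π with π = πP and π_1 + π_2 + π_3 = 1.
π_1 = 0.36·π_1 + 0.4·π_2 + 0.28·π_3
π_2 = 0.28·π_1 + 0.48·π_2 + 0.32·π_3
Solving with the normalization constraint gives π = (0.3519, 0.3642, 0.2840).
So the stationary probability of Escalated is 0.3642.

0.3642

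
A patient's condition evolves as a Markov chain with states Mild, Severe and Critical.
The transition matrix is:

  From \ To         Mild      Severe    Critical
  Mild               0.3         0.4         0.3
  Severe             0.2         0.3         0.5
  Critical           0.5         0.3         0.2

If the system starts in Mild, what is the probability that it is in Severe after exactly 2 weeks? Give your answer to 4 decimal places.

0.3300

Sum over the intermediate state after 1 week:
P = P(Mild→Mild)·P(Mild→Severe) + P(Mild→Severe)·P(Severe→Severe) + P(Mild→Critical)·P(Critical→Severe)
  = 0.3×0.4 + 0.4×0.3 + 0.3×0.3
  = 0.1200 + 0.1200 + 0.0900 = 0.3300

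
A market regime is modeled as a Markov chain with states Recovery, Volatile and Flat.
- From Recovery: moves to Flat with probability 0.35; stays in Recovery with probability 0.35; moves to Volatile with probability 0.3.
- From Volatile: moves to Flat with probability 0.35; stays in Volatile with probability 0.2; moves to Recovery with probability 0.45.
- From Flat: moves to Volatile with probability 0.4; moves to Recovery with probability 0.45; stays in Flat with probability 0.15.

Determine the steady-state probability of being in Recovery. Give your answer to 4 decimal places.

0.4091

Let the stationary distribution be π with π = πP and π_1 + π_2 + π_3 = 1.
π_1 = 0.35·π_1 + 0.45·π_2 + 0.45·π_3
π_2 = 0.3·π_1 + 0.2·π_2 + 0.4·π_3
Solving with the normalization constraint gives π = (0.4091, 0.2992, 0.2917).
So the stationary probability of Recovery is 0.4091.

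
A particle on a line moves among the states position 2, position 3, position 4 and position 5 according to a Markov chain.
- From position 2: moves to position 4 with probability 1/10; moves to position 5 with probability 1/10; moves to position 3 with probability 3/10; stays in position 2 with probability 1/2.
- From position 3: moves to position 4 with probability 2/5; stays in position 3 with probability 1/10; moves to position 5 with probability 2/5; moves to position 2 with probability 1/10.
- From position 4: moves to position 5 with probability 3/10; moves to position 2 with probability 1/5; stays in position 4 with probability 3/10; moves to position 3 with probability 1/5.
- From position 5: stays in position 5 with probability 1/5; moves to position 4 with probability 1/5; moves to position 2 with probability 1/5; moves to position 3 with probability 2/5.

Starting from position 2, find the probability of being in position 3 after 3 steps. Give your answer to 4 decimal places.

0.2520

Propagate the distribution vector 3 steps from position 2.
After 0 steps: (1.0000, 0.0000, 0.0000, 0.0000)
After 1 step: (0.5000, 0.3000, 0.1000, 0.1000)
After 2 steps: (0.3200, 0.2400, 0.2200, 0.2200)
After 3 steps: (0.2720, 0.2520, 0.2380, 0.2380)
P(in position 3 after 3 steps) = 0.2520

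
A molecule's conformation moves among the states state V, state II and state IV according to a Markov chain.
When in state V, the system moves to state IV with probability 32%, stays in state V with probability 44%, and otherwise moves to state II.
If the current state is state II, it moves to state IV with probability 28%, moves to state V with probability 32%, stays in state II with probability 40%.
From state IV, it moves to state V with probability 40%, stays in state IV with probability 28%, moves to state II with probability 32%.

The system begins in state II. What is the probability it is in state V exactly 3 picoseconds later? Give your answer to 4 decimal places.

Propagate the distribution vector 3 picoseconds from state II.
After 0 picoseconds: (0.0000, 1.0000, 0.0000)
After 1 picosecond: (0.3200, 0.4000, 0.2800)
After 2 picoseconds: (0.3808, 0.3264, 0.2928)
After 3 picoseconds: (0.3891, 0.3156, 0.2952)
P(in state V after 3 picoseconds) = 0.3891

0.3891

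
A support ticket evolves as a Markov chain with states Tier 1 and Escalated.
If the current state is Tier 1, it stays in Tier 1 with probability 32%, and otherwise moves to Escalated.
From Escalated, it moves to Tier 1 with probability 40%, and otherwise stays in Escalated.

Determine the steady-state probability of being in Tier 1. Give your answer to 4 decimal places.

Let the stationary distribution be π with π = πP and π_1 + π_2 = 1.
π_1 = 0.32·π_1 + 0.4·π_2
Solving with the normalization constraint gives π = (0.3704, 0.6296).
So the stationary probability of Tier 1 is 0.3704.

0.3704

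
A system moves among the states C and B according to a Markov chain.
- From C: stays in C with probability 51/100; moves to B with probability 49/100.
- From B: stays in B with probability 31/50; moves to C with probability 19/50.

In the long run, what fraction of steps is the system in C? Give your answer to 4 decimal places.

Let the stationary distribution be π with π = πP and π_1 + π_2 = 1.
π_1 = 0.51·π_1 + 0.38·π_2
Solving with the normalization constraint gives π = (0.4368, 0.5632).
So the stationary probability of C is 0.4368.

0.4368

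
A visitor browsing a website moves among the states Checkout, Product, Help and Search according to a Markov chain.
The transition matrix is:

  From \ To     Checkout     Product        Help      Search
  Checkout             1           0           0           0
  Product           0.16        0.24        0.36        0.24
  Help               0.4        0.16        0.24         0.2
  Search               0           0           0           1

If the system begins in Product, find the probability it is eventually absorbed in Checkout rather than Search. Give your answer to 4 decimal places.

0.5108

Let h(s) be the probability of absorption at Checkout starting from transient state s. Then h(Checkout) = 1 and h(Search) = 0. By first-step analysis:
h(Product) = 0.16·1 + 0.24·h(Product) + 0.36·h(Help) + 0.24·0
h(Help) = 0.4·1 + 0.16·h(Product) + 0.24·h(Help) + 0.2·0
Solving: h(Product) = 0.5108, h(Help) = 0.6338.
Starting from Product, the probability is 0.5108.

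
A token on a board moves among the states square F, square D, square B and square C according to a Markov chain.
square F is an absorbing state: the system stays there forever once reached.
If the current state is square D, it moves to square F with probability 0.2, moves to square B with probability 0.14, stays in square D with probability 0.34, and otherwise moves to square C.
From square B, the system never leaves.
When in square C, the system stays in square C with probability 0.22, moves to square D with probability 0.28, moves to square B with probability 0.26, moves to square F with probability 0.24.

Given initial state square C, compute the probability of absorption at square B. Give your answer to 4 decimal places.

Let h(s) be the probability of absorption at square B starting from transient state s. Then h(square B) = 1 and h(square F) = 0. By first-step analysis:
h(square D) = 0.2·0 + 0.34·h(square D) + 0.14·1 + 0.32·h(square C)
h(square C) = 0.24·0 + 0.28·h(square D) + 0.26·1 + 0.22·h(square C)
Solving: h(square D) = 0.4525, h(square C) = 0.4958.
Starting from square C, the probability is 0.4958.

0.4958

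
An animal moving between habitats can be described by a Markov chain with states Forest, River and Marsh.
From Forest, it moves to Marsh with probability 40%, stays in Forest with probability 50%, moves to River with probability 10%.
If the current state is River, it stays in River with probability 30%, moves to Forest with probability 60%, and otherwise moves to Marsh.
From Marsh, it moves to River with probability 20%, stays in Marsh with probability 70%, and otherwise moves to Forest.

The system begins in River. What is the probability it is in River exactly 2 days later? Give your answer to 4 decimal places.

Sum over the intermediate state after 1 day:
P = P(River→Forest)·P(Forest→River) + P(River→River)·P(River→River) + P(River→Marsh)·P(Marsh→River)
  = 0.6×0.1 + 0.3×0.3 + 0.1×0.2
  = 0.0600 + 0.0900 + 0.0200 = 0.1700

0.1700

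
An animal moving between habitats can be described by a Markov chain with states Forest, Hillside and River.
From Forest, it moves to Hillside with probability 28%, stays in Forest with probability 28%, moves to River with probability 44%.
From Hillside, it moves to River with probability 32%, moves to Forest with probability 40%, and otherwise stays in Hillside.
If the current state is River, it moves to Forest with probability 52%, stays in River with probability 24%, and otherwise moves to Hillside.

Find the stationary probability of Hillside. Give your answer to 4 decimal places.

0.2664

Let the stationary distribution be π with π = πP and π_1 + π_2 + π_3 = 1.
π_1 = 0.28·π_1 + 0.4·π_2 + 0.52·π_3
π_2 = 0.28·π_1 + 0.28·π_2 + 0.24·π_3
Solving with the normalization constraint gives π = (0.3936, 0.2664, 0.3400).
So the stationary probability of Hillside is 0.2664.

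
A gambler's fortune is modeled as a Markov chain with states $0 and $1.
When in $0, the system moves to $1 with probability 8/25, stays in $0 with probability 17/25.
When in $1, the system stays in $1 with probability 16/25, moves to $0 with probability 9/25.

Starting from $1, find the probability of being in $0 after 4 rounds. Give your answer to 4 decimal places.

Propagate the distribution vector 4 rounds from $1.
After 0 rounds: (0.0000, 1.0000)
After 1 round: (0.3600, 0.6400)
After 2 rounds: (0.4752, 0.5248)
After 3 rounds: (0.5121, 0.4879)
After 4 rounds: (0.5239, 0.4761)
P(in $0 after 4 rounds) = 0.5239

0.5239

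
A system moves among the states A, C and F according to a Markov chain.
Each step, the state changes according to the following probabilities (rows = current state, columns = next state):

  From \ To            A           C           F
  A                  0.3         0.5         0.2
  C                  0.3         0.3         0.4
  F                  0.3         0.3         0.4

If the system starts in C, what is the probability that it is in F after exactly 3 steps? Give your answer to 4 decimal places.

0.3400

Propagate the distribution vector 3 steps from C.
After 0 steps: (0.0000, 1.0000, 0.0000)
After 1 step: (0.3000, 0.3000, 0.4000)
After 2 steps: (0.3000, 0.3600, 0.3400)
After 3 steps: (0.3000, 0.3600, 0.3400)
P(in F after 3 steps) = 0.3400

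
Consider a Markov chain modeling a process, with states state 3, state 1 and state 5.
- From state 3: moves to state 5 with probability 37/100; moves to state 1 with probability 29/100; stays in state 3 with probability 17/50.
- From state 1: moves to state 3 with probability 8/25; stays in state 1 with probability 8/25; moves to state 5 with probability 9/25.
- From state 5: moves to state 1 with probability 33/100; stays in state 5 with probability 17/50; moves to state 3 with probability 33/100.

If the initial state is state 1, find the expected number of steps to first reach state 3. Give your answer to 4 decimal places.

Let t(s) be the expected number of steps to first reach state 3 from state s, with t(state 3) = 0. Conditioning on the first step:
t(state 1) = 1 + 0.32·t(state 1) + 0.36·t(state 5)
t(state 5) = 1 + 0.33·t(state 1) + 0.34·t(state 5)
Solving: t(state 1) = 3.0909, t(state 5) = 3.0606.
Expected steps from state 1 to state 3: 3.0909.

3.0909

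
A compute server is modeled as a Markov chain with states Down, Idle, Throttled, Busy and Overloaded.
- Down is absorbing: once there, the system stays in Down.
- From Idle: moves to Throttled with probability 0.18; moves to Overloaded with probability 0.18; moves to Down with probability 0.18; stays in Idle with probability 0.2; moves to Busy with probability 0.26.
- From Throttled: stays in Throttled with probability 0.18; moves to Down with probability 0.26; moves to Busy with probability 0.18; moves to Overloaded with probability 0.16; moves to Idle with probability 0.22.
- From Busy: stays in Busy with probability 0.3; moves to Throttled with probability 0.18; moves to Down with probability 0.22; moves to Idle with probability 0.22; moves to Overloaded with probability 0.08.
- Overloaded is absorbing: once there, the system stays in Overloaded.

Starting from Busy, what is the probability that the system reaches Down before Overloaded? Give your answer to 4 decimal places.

Let h(s) be the probability of absorption at Down starting from transient state s. Then h(Down) = 1 and h(Overloaded) = 0. By first-step analysis:
h(Idle) = 0.18·1 + 0.2·h(Idle) + 0.18·h(Throttled) + 0.26·h(Busy) + 0.18·0
h(Throttled) = 0.26·1 + 0.22·h(Idle) + 0.18·h(Throttled) + 0.18·h(Busy) + 0.16·0
h(Busy) = 0.22·1 + 0.22·h(Idle) + 0.18·h(Throttled) + 0.3·h(Busy) + 0.08·0
Solving: h(Idle) = 0.5757, h(Throttled) = 0.6149, h(Busy) = 0.6534.
Starting from Busy, the probability is 0.6534.

0.6534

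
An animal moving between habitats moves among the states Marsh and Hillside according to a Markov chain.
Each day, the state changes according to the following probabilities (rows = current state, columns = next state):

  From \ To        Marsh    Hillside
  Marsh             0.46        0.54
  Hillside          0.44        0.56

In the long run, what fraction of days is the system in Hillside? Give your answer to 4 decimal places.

0.5510

Let the stationary distribution be π with π = πP and π_1 + π_2 = 1.
π_1 = 0.46·π_1 + 0.44·π_2
Solving with the normalization constraint gives π = (0.4490, 0.5510).
So the stationary probability of Hillside is 0.5510.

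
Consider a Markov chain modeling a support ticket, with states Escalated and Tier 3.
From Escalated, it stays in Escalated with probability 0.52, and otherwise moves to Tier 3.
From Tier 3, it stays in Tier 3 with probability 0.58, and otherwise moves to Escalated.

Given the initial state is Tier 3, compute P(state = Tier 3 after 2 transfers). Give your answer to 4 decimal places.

0.5380

Sum over the intermediate state after 1 transfer:
P = P(Tier 3→Escalated)·P(Escalated→Tier 3) + P(Tier 3→Tier 3)·P(Tier 3→Tier 3)
  = 0.42×0.48 + 0.58×0.58
  = 0.2016 + 0.3364 = 0.5380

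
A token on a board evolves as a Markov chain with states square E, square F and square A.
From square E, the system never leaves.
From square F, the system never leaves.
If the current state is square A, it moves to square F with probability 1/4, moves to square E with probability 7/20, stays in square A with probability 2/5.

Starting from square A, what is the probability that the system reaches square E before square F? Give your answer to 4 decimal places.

0.5833

Let h(s) be the probability of absorption at square E starting from transient state s. Then h(square E) = 1 and h(square F) = 0. By first-step analysis:
h(square A) = 0.35·1 + 0.25·0 + 0.4·h(square A)
Solving: h(square A) = 0.5833.
Starting from square A, the probability is 0.5833.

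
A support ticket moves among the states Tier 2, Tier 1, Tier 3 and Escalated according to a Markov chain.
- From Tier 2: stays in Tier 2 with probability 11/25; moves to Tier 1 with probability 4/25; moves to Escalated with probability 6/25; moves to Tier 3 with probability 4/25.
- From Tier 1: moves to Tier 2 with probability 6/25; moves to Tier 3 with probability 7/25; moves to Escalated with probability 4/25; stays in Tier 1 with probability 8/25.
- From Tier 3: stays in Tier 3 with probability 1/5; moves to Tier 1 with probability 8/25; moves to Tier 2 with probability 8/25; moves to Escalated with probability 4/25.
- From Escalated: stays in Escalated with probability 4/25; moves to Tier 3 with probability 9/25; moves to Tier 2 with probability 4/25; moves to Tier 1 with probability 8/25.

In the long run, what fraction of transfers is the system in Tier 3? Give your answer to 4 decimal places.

0.2390

Let the stationary distribution be π with π = πP and π_1 + π_2 + π_3 + π_4 = 1.
π_1 = 0.44·π_1 + 0.24·π_2 + 0.32·π_3 + 0.16·π_4
π_2 = 0.16·π_1 + 0.32·π_2 + 0.32·π_3 + 0.32·π_4
π_3 = 0.16·π_1 + 0.28·π_2 + 0.2·π_3 + 0.36·π_4
Solving with the normalization constraint gives π = (0.3055, 0.2711, 0.2390, 0.1844).
So the stationary probability of Tier 3 is 0.2390.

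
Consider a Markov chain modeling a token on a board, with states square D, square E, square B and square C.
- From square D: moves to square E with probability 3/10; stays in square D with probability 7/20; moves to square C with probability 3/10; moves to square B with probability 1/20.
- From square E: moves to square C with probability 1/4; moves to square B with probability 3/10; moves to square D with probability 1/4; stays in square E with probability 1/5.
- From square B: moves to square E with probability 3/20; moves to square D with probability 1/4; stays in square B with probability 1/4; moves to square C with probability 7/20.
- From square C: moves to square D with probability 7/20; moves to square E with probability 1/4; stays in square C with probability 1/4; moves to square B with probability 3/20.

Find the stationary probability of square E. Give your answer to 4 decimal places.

0.2365

Let the stationary distribution be π with π = πP and π_1 + π_2 + π_3 + π_4 = 1.
π_1 = 0.35·π_1 + 0.25·π_2 + 0.25·π_3 + 0.35·π_4
π_2 = 0.3·π_1 + 0.2·π_2 + 0.15·π_3 + 0.25·π_4
π_3 = 0.05·π_1 + 0.3·π_2 + 0.25·π_3 + 0.15·π_4
Solving with the normalization constraint gives π = (0.3092, 0.2365, 0.1717, 0.2826).
So the stationary probability of square E is 0.2365.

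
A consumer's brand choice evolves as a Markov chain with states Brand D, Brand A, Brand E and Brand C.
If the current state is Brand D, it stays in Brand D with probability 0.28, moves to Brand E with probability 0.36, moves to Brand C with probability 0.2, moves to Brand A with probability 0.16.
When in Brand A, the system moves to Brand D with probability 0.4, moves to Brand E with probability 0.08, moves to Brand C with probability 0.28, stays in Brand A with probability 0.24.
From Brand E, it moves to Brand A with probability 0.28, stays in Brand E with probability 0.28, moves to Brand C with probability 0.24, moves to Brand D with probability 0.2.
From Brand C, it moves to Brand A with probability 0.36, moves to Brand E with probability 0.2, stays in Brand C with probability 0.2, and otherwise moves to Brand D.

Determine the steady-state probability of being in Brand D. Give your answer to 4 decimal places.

Let the stationary distribution be π with π = πP and π_1 + π_2 + π_3 + π_4 = 1.
π_1 = 0.28·π_1 + 0.4·π_2 + 0.2·π_3 + 0.24·π_4
π_2 = 0.16·π_1 + 0.24·π_2 + 0.28·π_3 + 0.36·π_4
π_3 = 0.36·π_1 + 0.08·π_2 + 0.28·π_3 + 0.2·π_4
Solving with the normalization constraint gives π = (0.2827, 0.2543, 0.2334, 0.2297).
So the stationary probability of Brand D is 0.2827.

0.2827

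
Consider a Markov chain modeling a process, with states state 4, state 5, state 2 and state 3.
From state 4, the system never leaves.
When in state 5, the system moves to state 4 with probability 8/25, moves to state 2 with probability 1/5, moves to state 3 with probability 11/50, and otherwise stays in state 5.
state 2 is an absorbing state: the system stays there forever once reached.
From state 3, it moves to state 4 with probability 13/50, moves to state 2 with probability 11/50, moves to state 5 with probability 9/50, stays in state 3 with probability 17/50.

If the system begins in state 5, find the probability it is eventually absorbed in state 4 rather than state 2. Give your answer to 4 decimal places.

Let h(s) be the probability of absorption at state 4 starting from transient state s. Then h(state 4) = 1 and h(state 2) = 0. By first-step analysis:
h(state 5) = 0.32·1 + 0.26·h(state 5) + 0.2·0 + 0.22·h(state 3)
h(state 3) = 0.26·1 + 0.18·h(state 5) + 0.22·0 + 0.34·h(state 3)
Solving: h(state 5) = 0.5980, h(state 3) = 0.5570.
Starting from state 5, the probability is 0.5980.

0.5980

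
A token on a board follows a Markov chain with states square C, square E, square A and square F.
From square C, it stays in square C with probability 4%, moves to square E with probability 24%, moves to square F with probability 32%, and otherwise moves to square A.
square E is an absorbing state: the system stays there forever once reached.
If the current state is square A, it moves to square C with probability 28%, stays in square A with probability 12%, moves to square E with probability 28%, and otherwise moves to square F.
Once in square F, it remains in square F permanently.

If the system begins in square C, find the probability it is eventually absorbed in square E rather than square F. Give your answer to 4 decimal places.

0.4410

Let h(s) be the probability of absorption at square E starting from transient state s. Then h(square E) = 1 and h(square F) = 0. By first-step analysis:
h(square C) = 0.04·h(square C) + 0.24·1 + 0.4·h(square A) + 0.32·0
h(square A) = 0.28·h(square C) + 0.28·1 + 0.12·h(square A) + 0.32·0
Solving: h(square C) = 0.4410, h(square A) = 0.4585.
Starting from square C, the probability is 0.4410.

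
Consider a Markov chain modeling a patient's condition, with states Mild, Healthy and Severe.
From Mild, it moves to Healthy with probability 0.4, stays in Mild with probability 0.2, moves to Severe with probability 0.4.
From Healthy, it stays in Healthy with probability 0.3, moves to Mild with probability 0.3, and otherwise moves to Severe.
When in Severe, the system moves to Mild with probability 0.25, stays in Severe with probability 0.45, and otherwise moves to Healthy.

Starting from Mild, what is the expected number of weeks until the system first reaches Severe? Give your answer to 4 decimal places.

Let t(s) be the expected number of weeks to first reach Severe from state s, with t(Severe) = 0. Conditioning on the first week:
t(Mild) = 1 + 0.2·t(Mild) + 0.4·t(Healthy)
t(Healthy) = 1 + 0.3·t(Mild) + 0.3·t(Healthy)
Solving: t(Mild) = 2.5000, t(Healthy) = 2.5000.
Expected weeks from Mild to Severe: 2.5000.

2.5000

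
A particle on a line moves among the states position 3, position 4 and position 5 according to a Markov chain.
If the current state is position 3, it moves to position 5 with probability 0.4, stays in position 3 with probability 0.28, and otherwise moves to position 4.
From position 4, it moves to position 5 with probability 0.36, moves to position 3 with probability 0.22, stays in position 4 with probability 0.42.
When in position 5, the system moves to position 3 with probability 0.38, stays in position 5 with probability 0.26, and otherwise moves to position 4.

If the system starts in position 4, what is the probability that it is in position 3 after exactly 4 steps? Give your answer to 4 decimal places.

0.2916

Propagate the distribution vector 4 steps from position 4.
After 0 steps: (0.0000, 1.0000, 0.0000)
After 1 step: (0.2200, 0.4200, 0.3600)
After 2 steps: (0.2908, 0.3764, 0.3328)
After 3 steps: (0.2907, 0.3710, 0.3384)
After 4 steps: (0.2916, 0.3706, 0.3378)
P(in position 3 after 4 steps) = 0.2916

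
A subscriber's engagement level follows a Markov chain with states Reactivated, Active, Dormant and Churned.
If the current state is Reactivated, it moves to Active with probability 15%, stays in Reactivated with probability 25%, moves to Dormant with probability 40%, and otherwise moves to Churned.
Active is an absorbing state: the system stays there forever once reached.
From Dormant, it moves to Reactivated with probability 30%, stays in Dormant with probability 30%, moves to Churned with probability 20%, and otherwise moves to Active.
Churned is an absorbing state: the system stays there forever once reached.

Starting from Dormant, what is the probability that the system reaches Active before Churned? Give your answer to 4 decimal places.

Let h(s) be the probability of absorption at Active starting from transient state s. Then h(Active) = 1 and h(Churned) = 0. By first-step analysis:
h(Reactivated) = 0.25·h(Reactivated) + 0.15·1 + 0.4·h(Dormant) + 0.2·0
h(Dormant) = 0.3·h(Reactivated) + 0.2·1 + 0.3·h(Dormant) + 0.2·0
Solving: h(Reactivated) = 0.4568, h(Dormant) = 0.4815.
Starting from Dormant, the probability is 0.4815.

0.4815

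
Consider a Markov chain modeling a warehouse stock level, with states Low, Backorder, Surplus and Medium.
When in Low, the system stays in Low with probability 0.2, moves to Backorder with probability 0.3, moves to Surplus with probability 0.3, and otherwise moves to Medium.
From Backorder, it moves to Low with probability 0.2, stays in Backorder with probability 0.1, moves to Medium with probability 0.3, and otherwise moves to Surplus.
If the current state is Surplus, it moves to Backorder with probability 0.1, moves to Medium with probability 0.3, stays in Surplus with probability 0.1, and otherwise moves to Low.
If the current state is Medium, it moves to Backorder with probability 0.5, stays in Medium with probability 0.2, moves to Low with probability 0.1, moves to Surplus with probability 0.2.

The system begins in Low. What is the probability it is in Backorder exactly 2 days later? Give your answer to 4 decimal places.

0.2200

Propagate the distribution vector 2 days from Low.
After 0 days: (1.0000, 0.0000, 0.0000, 0.0000)
After 1 day: (0.2000, 0.3000, 0.3000, 0.2000)
After 2 days: (0.2700, 0.2200, 0.2500, 0.2600)
P(in Backorder after 2 days) = 0.2200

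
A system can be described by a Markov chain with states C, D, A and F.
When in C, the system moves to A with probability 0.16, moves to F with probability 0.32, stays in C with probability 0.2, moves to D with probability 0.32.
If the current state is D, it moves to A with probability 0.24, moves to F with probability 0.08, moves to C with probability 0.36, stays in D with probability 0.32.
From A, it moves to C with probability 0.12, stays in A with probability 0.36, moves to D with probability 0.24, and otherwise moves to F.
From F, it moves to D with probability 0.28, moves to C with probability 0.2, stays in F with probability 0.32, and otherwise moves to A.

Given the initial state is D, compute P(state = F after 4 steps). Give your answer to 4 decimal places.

Propagate the distribution vector 4 steps from D.
After 0 steps: (0.0000, 1.0000, 0.0000, 0.0000)
After 1 step: (0.3600, 0.3200, 0.2400, 0.0800)
After 2 steps: (0.2320, 0.2976, 0.2368, 0.2336)
After 3 steps: (0.2287, 0.2917, 0.2405, 0.2391)
After 4 steps: (0.2274, 0.2912, 0.2410, 0.2404)
P(in F after 4 steps) = 0.2404

0.2404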